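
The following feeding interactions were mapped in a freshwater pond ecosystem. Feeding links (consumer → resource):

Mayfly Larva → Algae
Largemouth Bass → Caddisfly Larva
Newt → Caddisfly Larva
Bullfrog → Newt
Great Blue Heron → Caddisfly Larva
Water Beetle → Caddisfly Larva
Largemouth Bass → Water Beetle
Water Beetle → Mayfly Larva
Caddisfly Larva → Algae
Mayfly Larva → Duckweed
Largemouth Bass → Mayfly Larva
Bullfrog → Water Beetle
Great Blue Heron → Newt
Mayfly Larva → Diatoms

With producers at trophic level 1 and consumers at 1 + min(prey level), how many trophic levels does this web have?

4

Producers (level 1): Diatoms, Duckweed, Algae.
Following each consumer down to its lowest-level prey: Algae → Caddisfly Larva → Newt → Bullfrog (levels 1 through 4).
All prey of Bullfrog (Newt 3, Water Beetle 3) are at level 3 or above, so Bullfrog is at level 1 + 3 = 4.
Every consumer has at least one prey at level 3 or below, so none exceeds level 4.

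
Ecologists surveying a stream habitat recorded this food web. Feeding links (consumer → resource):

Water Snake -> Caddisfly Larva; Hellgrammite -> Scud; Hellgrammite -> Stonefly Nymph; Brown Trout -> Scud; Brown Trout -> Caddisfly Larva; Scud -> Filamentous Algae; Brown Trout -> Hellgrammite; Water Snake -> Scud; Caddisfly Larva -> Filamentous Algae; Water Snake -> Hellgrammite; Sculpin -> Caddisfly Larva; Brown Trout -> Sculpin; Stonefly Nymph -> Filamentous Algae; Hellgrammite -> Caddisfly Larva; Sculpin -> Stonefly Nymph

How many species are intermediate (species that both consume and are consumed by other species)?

5

Intermediate species (has both prey and predators): Scud, Stonefly Nymph, Caddisfly Larva, Hellgrammite, Sculpin.
Count: 5.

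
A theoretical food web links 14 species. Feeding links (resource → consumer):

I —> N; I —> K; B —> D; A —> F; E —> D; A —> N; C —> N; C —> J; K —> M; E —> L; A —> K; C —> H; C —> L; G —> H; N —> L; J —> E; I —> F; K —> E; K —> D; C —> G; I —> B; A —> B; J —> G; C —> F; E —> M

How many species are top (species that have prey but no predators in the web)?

5

Top species (has prey, but nothing eats it): F, M, L, D, H.
Count: 5.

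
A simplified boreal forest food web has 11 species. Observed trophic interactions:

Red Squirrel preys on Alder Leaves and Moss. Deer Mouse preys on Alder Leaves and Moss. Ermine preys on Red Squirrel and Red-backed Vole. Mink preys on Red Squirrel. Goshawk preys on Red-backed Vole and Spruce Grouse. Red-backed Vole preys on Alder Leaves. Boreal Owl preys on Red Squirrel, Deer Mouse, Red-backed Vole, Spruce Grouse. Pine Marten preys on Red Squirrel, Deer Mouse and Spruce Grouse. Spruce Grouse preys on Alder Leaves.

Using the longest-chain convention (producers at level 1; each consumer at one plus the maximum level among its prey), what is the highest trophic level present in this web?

Producers (level 1): Moss, Alder Leaves.
Alder Leaves → Red-backed Vole → Goshawk gives Goshawk level 3.
No species has a prey at level 3, so no species reaches level 4.

3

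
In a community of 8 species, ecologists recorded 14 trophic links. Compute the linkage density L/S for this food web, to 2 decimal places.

L/S = 1.75

There are L = 14 links among S = 8 species.
L/S = 14/8 = 1.7500 ≈ 1.75.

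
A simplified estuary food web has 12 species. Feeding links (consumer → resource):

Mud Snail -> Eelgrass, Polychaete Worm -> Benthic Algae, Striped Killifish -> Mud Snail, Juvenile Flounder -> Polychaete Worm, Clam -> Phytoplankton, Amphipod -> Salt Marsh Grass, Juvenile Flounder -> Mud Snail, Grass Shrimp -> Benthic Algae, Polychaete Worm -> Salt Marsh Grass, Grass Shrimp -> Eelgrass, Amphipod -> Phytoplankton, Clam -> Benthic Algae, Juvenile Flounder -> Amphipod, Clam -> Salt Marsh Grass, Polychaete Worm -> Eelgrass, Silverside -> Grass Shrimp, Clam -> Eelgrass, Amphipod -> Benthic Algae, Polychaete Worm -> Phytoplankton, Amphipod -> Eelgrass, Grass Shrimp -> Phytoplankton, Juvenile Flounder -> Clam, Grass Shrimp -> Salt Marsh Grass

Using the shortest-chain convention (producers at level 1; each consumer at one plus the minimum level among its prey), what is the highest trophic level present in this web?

3

Producers (level 1): Phytoplankton, Eelgrass, Benthic Algae, Salt Marsh Grass.
Following each consumer down to its lowest-level prey: Eelgrass → Mud Snail → Juvenile Flounder (levels 1 through 3).
All prey of Juvenile Flounder (Mud Snail 2, Clam 2, Polychaete Worm 2, Amphipod 2) are at level 2 or above, so Juvenile Flounder is at level 1 + 2 = 3.
Every consumer has at least one prey at level 2 or below, so none exceeds level 3.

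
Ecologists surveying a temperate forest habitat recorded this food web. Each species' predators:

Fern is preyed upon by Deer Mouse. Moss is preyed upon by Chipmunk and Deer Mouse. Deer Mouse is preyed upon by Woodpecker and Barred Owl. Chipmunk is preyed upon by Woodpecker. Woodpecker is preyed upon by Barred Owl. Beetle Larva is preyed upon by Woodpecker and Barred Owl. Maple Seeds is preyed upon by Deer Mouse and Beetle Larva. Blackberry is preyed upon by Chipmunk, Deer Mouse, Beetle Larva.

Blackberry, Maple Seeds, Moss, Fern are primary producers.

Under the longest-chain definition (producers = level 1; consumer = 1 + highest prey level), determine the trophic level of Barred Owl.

Trophic level 4

Blackberry is a producer → level 1.
Beetle Larva eats Blackberry (level 1); other prey at levels: Maple Seeds 1 → level 2.
Woodpecker eats Beetle Larva (level 2); other prey at levels: Deer Mouse 2, Chipmunk 2 → level 3.
Barred Owl eats Woodpecker (level 3); other prey at levels: Beetle Larva 2, Deer Mouse 2 → level 4.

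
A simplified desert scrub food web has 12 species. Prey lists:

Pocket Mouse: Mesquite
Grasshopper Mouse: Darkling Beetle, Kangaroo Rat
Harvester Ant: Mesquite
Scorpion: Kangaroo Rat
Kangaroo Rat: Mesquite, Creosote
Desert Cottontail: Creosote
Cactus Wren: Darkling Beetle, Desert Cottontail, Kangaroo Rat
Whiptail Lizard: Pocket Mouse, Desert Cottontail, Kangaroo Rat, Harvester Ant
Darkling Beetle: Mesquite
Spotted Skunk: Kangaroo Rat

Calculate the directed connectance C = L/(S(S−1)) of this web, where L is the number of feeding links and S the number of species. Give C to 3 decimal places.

The web has S = 12 species and L = 17 feeding links.
C = L / (S(S−1)) = 17 / 132 = 0.1288 ≈ 0.129.

C = 0.129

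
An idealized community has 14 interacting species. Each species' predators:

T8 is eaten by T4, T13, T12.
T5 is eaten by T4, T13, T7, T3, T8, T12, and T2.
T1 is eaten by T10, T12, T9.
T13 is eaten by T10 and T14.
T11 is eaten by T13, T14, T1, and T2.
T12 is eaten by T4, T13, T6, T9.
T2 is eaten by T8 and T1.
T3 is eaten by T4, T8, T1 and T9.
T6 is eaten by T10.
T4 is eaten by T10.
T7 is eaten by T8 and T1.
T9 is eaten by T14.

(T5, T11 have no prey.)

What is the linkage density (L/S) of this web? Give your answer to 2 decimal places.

L/S = 2.43

There are L = 34 links among S = 14 species.
L/S = 34/14 = 2.4286 ≈ 2.43.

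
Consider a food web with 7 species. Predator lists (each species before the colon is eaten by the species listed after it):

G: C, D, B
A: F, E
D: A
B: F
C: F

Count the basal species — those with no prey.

Basal species (no prey listed): G.
Count: 1.

1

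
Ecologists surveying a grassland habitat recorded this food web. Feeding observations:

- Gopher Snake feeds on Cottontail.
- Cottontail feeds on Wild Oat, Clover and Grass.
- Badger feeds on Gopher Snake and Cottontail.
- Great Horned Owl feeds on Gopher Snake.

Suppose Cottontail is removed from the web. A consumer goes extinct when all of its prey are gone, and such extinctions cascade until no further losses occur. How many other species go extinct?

3

Remove Cottontail.
Round 1: Gopher Snake (all prey gone) → extinct.
Round 2: Great Horned Owl (all prey gone), Badger (all prey gone) → extinct.
No further losses. Total secondary extinctions: 3.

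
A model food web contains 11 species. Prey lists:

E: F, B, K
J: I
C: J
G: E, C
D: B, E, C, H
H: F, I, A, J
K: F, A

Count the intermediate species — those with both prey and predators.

5

Intermediate species (has both prey and predators): K, J, E, C, H.
Count: 5.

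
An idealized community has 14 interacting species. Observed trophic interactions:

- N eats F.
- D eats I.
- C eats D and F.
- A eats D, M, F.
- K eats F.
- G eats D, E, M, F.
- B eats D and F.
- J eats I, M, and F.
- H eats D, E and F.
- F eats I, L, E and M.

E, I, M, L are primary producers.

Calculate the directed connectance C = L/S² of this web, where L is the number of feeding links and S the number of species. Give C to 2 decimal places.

C = 0.12

The web has S = 14 species and L = 24 feeding links.
C = L / S² = 24 / 196 = 0.1224 ≈ 0.12.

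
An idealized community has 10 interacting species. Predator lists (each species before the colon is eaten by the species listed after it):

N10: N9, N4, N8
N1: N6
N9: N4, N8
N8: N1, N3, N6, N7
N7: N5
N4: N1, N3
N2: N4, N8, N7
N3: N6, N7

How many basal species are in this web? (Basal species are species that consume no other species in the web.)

2

Basal species (no prey listed): N10, N2.
Count: 2.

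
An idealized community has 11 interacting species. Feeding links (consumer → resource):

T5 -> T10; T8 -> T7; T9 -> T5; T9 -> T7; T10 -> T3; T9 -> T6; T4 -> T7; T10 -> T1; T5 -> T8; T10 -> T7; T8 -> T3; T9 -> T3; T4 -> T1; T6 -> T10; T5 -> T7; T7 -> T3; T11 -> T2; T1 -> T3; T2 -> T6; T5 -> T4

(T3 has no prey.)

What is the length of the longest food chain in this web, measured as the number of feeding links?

One longest chain: T3 → T7 → T10 → T6 → T2 → T11.
It has 6 species and 5 links.

5 links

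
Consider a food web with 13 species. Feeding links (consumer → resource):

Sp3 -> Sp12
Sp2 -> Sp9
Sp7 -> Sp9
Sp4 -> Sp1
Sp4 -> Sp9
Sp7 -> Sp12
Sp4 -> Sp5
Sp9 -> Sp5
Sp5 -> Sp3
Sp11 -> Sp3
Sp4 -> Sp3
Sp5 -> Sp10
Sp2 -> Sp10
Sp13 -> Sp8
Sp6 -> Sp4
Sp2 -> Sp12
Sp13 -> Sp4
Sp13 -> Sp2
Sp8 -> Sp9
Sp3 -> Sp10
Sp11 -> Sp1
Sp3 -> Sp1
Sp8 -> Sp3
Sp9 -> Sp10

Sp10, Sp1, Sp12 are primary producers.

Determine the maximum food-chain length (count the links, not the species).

One longest chain: Sp10 → Sp3 → Sp5 → Sp9 → Sp4 → Sp6.
It has 6 species and 5 links.

5 links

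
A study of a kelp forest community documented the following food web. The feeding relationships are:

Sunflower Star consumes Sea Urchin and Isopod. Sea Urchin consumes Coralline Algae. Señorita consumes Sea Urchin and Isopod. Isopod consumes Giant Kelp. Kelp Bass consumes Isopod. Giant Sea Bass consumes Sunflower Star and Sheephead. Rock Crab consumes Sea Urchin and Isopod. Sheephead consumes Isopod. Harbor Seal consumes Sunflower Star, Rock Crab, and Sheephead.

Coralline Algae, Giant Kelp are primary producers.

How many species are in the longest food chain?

One longest chain: Giant Kelp → Isopod → Rock Crab → Harbor Seal.
It has 4 species and 3 links.

4 species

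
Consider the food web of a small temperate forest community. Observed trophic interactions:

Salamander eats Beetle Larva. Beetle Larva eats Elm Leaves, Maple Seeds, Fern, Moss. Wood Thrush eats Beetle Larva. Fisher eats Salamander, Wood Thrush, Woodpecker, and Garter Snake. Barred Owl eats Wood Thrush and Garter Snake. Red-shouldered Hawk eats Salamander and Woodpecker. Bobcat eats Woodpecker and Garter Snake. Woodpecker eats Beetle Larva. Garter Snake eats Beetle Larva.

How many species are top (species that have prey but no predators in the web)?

4

Top species (has prey, but nothing eats it): Barred Owl, Red-shouldered Hawk, Fisher, Bobcat.
Count: 4.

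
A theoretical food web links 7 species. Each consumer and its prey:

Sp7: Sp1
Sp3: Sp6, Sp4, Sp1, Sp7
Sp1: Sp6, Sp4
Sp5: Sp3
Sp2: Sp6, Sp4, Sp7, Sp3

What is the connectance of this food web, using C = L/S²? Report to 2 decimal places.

C = 0.24

The web has S = 7 species and L = 12 feeding links.
C = L / S² = 12 / 49 = 0.2449 ≈ 0.24.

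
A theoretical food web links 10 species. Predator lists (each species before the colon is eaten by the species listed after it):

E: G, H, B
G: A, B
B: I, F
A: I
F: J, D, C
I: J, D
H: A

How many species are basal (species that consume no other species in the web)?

Basal species (no prey listed): E.
Count: 1.

1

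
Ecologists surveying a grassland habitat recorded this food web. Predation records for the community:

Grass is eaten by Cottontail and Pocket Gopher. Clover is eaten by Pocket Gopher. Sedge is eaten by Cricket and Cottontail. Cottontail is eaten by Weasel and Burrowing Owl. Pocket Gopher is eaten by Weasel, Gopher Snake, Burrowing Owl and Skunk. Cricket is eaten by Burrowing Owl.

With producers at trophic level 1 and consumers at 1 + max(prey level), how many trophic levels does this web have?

Producers (level 1): Grass, Clover, Sedge.
Grass → Cottontail → Burrowing Owl gives Burrowing Owl level 3.
No species has a prey at level 3, so no species reaches level 4.

3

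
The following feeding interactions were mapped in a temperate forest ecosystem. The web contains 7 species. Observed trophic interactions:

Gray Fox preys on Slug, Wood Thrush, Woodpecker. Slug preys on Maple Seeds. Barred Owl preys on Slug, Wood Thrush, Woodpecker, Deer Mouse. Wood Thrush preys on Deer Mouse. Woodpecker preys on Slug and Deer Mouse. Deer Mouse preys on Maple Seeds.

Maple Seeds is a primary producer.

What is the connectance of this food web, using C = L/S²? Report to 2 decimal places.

The web has S = 7 species and L = 12 feeding links.
C = L / S² = 12 / 49 = 0.2449 ≈ 0.24.

C = 0.24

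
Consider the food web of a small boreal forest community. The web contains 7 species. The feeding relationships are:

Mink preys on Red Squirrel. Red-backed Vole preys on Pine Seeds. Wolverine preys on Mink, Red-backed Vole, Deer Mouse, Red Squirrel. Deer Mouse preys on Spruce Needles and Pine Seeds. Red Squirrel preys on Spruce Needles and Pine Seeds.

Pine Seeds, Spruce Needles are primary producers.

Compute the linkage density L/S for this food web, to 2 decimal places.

There are L = 10 links among S = 7 species.
L/S = 10/7 = 1.4286 ≈ 1.43.

L/S = 1.43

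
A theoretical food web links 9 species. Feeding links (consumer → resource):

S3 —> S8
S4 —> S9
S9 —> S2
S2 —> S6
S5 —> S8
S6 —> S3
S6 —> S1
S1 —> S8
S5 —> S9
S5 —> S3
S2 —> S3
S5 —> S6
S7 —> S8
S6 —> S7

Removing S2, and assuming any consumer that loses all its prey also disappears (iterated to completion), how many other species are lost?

2

Remove S2.
Round 1: S9 (all prey gone) → extinct.
Round 2: S4 (all prey gone) → extinct.
No further losses. Total secondary extinctions: 2.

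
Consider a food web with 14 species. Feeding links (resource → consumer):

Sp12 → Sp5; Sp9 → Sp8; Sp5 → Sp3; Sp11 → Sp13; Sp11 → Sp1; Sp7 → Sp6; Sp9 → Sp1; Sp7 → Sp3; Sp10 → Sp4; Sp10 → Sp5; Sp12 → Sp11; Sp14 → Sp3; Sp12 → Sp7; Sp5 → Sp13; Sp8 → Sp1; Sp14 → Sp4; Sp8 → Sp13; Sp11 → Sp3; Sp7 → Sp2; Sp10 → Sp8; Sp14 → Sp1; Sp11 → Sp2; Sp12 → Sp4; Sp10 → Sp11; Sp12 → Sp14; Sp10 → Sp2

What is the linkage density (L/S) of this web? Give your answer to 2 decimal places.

There are L = 26 links among S = 14 species.
L/S = 26/14 = 1.8571 ≈ 1.86.

L/S = 1.86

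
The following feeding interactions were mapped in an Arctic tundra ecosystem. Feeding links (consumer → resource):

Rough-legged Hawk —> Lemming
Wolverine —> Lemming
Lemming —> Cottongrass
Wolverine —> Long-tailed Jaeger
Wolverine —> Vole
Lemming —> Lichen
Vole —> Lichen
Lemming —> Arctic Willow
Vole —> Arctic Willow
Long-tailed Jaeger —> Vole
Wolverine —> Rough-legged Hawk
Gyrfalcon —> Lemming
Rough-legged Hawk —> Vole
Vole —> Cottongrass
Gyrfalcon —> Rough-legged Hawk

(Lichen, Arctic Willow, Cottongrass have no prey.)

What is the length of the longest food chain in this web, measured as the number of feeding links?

One longest chain: Lichen → Vole → Long-tailed Jaeger → Wolverine.
It has 4 species and 3 links.

3 links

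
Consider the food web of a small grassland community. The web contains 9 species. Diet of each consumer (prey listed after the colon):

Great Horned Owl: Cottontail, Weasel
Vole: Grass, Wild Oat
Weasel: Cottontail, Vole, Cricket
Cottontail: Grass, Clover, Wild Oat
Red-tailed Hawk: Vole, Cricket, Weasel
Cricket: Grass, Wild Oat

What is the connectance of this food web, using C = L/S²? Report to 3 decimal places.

C = 0.185

The web has S = 9 species and L = 15 feeding links.
C = L / S² = 15 / 81 = 0.1852 ≈ 0.185.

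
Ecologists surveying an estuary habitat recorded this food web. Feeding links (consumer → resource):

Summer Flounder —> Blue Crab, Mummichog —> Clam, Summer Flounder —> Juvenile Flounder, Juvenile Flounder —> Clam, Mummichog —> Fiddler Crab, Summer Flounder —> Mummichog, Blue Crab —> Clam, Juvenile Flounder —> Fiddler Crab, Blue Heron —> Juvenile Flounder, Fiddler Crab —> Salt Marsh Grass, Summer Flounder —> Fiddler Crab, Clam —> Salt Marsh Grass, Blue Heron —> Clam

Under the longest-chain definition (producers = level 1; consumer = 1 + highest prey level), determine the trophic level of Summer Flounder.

Salt Marsh Grass is a producer → level 1.
Clam eats Salt Marsh Grass → level 2.
Mummichog eats Clam (level 2); other prey at levels: Fiddler Crab 2 → level 3.
Summer Flounder eats Mummichog (level 3); other prey at levels: Fiddler Crab 2, Juvenile Flounder 3, Blue Crab 3 → level 4.

Trophic level 4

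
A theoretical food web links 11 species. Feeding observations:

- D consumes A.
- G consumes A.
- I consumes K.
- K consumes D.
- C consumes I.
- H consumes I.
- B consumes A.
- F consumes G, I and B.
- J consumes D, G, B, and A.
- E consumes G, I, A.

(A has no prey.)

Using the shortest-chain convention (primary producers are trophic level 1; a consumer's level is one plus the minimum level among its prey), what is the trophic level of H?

A is a producer → level 1.
D eats A → level 2.
K eats D → level 3.
I eats K → level 4.
H eats I → level 5.
No prey of H is below level 4, so 5 is the minimum.

Trophic level 5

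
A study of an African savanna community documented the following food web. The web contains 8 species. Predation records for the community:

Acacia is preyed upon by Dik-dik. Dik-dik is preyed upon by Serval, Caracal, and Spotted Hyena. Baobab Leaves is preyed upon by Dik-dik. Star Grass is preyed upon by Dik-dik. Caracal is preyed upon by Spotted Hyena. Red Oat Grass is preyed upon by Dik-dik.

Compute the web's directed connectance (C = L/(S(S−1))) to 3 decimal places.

C = 0.143

The web has S = 8 species and L = 8 feeding links.
C = L / (S(S−1)) = 8 / 56 = 0.1429 ≈ 0.143.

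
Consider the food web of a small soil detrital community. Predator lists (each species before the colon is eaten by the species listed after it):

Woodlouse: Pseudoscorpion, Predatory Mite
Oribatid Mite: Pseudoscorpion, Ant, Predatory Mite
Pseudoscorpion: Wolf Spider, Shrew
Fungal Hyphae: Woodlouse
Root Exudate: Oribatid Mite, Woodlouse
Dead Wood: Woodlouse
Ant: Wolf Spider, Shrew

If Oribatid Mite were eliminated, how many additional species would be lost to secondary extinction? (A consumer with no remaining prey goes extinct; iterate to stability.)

1

Remove Oribatid Mite.
Round 1: Ant (all prey gone) → extinct.
No further losses. Total secondary extinctions: 1.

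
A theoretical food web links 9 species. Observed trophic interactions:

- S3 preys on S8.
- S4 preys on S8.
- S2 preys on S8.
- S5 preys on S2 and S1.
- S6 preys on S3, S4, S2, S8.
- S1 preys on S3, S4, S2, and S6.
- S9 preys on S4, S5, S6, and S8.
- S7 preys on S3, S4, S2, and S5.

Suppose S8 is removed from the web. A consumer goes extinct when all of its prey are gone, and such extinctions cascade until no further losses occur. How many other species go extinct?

Remove S8.
Round 1: S3 (all prey gone), S4 (all prey gone), S2 (all prey gone) → extinct.
Round 2: S6 (all prey gone) → extinct.
Round 3: S1 (all prey gone) → extinct.
Round 4: S5 (all prey gone) → extinct.
Round 5: S9 (all prey gone), S7 (all prey gone) → extinct.
No further losses. Total secondary extinctions: 8.

8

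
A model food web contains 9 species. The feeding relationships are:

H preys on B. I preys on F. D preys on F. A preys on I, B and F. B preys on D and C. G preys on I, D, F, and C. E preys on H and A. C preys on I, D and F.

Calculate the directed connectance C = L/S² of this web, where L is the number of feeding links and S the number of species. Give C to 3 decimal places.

C = 0.210

The web has S = 9 species and L = 17 feeding links.
C = L / S² = 17 / 81 = 0.2099 ≈ 0.210.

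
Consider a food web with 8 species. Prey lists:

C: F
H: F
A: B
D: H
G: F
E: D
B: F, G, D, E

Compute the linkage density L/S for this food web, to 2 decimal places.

L/S = 1.25

There are L = 10 links among S = 8 species.
L/S = 10/8 = 1.2500 ≈ 1.25.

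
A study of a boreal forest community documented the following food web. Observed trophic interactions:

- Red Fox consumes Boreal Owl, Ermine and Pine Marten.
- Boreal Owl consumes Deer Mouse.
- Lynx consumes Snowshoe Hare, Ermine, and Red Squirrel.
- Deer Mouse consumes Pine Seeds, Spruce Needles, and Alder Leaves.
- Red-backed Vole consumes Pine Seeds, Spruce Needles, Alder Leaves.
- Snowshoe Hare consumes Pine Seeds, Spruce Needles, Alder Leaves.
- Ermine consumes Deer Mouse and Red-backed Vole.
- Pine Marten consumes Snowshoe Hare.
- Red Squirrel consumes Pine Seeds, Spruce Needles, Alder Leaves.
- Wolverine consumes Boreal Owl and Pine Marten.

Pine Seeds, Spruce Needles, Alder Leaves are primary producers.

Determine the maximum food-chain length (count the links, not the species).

3 links

One longest chain: Pine Seeds → Deer Mouse → Boreal Owl → Red Fox.
It has 4 species and 3 links.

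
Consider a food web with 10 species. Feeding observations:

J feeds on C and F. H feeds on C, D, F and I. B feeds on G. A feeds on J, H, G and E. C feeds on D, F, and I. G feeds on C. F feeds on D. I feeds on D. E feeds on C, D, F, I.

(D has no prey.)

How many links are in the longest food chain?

4 links

One longest chain: D → I → C → H → A.
It has 5 species and 4 links.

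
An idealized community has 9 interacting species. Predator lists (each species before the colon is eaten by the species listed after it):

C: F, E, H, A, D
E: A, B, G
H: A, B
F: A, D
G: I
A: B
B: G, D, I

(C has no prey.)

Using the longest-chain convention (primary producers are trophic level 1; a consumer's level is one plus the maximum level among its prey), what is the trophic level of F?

C is a producer → level 1.
F eats C → level 2.

Trophic level 2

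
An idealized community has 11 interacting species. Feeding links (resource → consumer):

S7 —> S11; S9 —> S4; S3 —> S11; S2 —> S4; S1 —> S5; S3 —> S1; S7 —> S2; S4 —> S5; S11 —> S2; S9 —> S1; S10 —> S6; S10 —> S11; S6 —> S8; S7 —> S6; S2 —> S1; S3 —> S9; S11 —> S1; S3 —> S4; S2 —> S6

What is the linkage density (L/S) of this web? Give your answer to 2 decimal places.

There are L = 19 links among S = 11 species.
L/S = 19/11 = 1.7273 ≈ 1.73.

L/S = 1.73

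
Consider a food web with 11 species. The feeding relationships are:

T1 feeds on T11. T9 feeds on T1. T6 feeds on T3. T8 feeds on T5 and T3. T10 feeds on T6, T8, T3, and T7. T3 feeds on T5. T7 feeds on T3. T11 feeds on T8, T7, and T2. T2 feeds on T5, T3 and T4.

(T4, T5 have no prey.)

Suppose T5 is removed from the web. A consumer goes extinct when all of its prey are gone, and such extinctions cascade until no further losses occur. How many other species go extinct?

Remove T5.
Round 1: T3 (all prey gone) → extinct.
Round 2: T6 (all prey gone), T7 (all prey gone), T8 (all prey gone) → extinct.
Round 3: T10 (all prey gone) → extinct.
No further losses. Total secondary extinctions: 5.

5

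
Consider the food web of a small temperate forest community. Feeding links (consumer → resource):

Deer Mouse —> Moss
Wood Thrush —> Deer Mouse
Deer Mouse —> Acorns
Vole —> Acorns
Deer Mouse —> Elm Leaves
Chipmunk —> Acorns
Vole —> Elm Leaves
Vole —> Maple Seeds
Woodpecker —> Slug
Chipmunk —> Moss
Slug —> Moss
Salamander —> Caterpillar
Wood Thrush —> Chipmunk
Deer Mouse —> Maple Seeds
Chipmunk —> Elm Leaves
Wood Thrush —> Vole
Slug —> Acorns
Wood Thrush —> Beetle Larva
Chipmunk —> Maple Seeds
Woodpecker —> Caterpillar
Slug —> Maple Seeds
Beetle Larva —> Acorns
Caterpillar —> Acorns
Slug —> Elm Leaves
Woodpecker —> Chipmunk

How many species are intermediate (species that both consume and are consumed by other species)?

Intermediate species (has both prey and predators): Slug, Beetle Larva, Caterpillar, Deer Mouse, Vole, Chipmunk.
Count: 6.

6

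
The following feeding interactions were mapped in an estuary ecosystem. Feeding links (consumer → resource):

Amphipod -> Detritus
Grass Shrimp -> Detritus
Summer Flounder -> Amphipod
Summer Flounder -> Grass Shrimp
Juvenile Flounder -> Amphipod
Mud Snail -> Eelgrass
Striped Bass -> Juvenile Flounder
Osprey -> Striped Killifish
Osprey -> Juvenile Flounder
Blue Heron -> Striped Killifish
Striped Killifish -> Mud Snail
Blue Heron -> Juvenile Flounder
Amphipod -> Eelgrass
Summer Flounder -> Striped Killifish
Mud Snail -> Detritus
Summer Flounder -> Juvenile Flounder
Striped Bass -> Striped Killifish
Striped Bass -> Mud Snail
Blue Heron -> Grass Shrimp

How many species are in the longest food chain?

One longest chain: Detritus → Amphipod → Juvenile Flounder → Summer Flounder.
It has 4 species and 3 links.

4 species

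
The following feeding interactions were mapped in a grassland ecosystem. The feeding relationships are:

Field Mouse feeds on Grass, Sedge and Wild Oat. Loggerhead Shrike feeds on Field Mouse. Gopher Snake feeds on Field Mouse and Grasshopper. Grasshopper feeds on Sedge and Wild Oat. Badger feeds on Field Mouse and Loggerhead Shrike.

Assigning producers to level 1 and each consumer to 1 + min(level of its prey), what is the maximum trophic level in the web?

3

Producers (level 1): Sedge, Wild Oat, Grass.
Following each consumer down to its lowest-level prey: Sedge → Grasshopper → Gopher Snake (levels 1 through 3).
All prey of Gopher Snake (Grasshopper 2, Field Mouse 2) are at level 2 or above, so Gopher Snake is at level 1 + 2 = 3.
Every consumer has at least one prey at level 2 or below, so none exceeds level 3.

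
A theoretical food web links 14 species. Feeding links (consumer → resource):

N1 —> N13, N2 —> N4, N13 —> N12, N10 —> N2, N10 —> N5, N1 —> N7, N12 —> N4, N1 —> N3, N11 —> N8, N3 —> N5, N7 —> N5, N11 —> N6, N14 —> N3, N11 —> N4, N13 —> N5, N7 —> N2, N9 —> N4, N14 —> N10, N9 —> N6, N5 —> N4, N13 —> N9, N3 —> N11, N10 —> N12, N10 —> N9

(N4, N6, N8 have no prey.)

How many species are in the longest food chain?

4 species

One longest chain: N4 → N2 → N10 → N14.
It has 4 species and 3 links.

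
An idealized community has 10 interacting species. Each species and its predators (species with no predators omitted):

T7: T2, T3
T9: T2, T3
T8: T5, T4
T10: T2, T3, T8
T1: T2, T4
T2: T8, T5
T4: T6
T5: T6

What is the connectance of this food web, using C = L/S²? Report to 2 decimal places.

C = 0.15

The web has S = 10 species and L = 15 feeding links.
C = L / S² = 15 / 100 = 0.1500 ≈ 0.15.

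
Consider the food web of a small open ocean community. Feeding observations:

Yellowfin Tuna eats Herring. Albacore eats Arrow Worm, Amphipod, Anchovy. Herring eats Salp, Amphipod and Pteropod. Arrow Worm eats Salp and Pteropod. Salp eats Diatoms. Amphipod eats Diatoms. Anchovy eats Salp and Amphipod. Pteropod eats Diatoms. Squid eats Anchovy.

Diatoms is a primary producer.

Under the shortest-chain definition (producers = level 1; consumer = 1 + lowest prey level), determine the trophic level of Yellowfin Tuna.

Trophic level 4

Diatoms is a producer → level 1.
Amphipod eats Diatoms → level 2.
Herring eats Amphipod → level 3.
Yellowfin Tuna eats Herring → level 4.
No prey of Yellowfin Tuna is below level 3, so 4 is the minimum.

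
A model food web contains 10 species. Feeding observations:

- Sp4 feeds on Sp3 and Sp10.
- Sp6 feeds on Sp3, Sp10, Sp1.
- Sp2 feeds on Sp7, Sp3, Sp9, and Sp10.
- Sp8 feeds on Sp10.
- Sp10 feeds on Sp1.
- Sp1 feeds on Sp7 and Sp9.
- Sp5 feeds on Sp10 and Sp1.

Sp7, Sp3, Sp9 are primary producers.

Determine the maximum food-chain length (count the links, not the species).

One longest chain: Sp7 → Sp1 → Sp10 → Sp6.
It has 4 species and 3 links.

3 links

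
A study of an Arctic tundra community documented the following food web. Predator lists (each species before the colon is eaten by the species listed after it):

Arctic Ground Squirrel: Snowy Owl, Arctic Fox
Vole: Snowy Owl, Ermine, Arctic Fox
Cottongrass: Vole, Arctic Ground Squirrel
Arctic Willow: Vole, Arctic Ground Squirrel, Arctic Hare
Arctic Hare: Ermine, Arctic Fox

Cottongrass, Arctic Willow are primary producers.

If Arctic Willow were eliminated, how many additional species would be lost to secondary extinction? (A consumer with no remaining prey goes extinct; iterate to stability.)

Remove Arctic Willow.
Round 1: Arctic Hare (all prey gone) → extinct.
No further losses. Total secondary extinctions: 1.

1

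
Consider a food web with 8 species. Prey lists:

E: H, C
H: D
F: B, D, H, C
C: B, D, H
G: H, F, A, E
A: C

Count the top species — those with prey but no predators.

Top species (has prey, but nothing eats it): G.
Count: 1.

1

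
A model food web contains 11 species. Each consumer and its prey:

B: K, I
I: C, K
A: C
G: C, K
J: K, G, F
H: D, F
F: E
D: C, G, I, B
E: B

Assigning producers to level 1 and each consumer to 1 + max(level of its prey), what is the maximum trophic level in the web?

6

Producers (level 1): C, K.
C → I → B → E → F → H gives H level 6.
No species has a prey at level 6, so no species reaches level 7.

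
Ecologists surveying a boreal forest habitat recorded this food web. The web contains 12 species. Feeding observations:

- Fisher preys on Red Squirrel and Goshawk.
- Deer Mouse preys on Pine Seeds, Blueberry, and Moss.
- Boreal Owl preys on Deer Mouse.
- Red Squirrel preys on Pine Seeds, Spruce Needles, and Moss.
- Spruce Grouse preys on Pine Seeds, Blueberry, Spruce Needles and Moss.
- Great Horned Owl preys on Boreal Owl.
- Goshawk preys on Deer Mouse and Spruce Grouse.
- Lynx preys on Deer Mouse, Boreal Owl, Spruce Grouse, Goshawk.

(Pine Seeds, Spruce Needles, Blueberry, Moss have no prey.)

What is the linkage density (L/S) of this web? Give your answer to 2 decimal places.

L/S = 1.67

There are L = 20 links among S = 12 species.
L/S = 20/12 = 1.6667 ≈ 1.67.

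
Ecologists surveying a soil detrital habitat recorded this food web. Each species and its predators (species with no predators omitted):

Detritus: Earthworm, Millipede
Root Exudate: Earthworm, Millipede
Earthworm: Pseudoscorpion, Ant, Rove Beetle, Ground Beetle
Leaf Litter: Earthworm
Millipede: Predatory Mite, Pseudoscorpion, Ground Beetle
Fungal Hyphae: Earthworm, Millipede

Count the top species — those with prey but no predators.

5

Top species (has prey, but nothing eats it): Predatory Mite, Pseudoscorpion, Ant, Rove Beetle, Ground Beetle.
Count: 5.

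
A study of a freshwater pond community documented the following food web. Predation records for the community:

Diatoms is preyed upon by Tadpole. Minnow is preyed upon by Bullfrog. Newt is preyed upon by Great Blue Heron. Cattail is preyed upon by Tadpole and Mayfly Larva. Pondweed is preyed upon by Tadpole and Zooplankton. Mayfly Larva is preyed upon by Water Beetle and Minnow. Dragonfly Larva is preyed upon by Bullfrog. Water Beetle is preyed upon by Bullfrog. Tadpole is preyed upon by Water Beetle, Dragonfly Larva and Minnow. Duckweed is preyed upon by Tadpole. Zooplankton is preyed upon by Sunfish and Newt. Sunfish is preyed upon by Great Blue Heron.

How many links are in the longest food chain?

3 links

One longest chain: Pondweed → Zooplankton → Newt → Great Blue Heron.
It has 4 species and 3 links.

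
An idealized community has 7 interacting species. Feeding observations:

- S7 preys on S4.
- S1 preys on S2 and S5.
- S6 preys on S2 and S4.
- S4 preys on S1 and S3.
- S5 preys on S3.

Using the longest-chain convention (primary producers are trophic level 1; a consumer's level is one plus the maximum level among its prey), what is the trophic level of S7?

Trophic level 5

S3 is a producer → level 1.
S5 eats S3 → level 2.
S1 eats S5 (level 2); other prey at levels: S2 1 → level 3.
S4 eats S1 (level 3); other prey at levels: S3 1 → level 4.
S7 eats S4 → level 5.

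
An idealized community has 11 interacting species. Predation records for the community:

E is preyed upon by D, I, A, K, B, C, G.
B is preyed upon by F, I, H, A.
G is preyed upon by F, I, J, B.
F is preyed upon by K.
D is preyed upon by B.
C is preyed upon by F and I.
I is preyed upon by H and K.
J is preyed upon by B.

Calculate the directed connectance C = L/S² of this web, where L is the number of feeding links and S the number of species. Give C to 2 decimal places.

C = 0.18

The web has S = 11 species and L = 22 feeding links.
C = L / S² = 22 / 121 = 0.1818 ≈ 0.18.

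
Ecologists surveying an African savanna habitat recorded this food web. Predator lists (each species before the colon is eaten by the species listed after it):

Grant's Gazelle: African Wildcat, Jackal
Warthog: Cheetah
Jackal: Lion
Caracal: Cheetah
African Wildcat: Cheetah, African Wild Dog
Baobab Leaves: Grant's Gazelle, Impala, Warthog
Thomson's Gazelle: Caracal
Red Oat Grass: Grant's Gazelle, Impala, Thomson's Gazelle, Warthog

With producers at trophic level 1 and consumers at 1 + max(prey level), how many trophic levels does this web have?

4

Producers (level 1): Baobab Leaves, Red Oat Grass.
Red Oat Grass → Thomson's Gazelle → Caracal → Cheetah gives Cheetah level 4.
No species has a prey at level 4, so no species reaches level 5.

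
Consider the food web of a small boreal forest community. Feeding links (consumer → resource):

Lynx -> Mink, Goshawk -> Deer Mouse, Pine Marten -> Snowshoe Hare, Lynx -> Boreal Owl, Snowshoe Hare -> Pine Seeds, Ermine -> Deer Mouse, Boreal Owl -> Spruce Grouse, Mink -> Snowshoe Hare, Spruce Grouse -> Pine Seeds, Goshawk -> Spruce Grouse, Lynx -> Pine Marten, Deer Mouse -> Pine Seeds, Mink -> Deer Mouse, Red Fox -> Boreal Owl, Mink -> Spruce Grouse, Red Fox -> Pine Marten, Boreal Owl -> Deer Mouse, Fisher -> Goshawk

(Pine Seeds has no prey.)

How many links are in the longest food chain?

One longest chain: Pine Seeds → Spruce Grouse → Goshawk → Fisher.
It has 4 species and 3 links.

3 links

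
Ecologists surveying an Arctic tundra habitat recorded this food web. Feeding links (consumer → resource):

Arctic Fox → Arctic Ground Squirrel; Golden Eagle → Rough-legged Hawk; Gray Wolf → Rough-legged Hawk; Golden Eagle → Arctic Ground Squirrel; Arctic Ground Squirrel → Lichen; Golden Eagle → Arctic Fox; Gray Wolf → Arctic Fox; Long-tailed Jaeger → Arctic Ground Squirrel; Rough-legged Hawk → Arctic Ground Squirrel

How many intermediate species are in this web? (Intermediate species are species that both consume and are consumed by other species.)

Intermediate species (has both prey and predators): Arctic Ground Squirrel, Rough-legged Hawk, Arctic Fox.
Count: 3.

3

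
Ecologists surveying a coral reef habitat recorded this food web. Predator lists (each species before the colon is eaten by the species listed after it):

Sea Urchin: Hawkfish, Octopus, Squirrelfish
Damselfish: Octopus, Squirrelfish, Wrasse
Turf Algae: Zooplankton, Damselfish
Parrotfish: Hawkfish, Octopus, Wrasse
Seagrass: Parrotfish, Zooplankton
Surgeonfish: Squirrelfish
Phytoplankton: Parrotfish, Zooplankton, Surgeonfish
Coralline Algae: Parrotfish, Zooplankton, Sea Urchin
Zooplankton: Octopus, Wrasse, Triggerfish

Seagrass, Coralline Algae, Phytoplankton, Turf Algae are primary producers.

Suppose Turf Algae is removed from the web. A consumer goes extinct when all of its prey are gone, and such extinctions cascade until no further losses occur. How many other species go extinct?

Remove Turf Algae.
Round 1: Damselfish (all prey gone) → extinct.
No further losses. Total secondary extinctions: 1.

1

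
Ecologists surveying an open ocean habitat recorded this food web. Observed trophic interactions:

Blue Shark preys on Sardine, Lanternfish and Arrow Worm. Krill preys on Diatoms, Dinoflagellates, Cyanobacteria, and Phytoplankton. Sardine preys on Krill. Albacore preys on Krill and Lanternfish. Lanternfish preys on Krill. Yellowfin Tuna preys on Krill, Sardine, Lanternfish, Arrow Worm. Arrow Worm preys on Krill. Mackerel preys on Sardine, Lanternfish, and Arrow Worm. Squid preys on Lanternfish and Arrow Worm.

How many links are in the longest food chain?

One longest chain: Phytoplankton → Krill → Lanternfish → Blue Shark.
It has 4 species and 3 links.

3 links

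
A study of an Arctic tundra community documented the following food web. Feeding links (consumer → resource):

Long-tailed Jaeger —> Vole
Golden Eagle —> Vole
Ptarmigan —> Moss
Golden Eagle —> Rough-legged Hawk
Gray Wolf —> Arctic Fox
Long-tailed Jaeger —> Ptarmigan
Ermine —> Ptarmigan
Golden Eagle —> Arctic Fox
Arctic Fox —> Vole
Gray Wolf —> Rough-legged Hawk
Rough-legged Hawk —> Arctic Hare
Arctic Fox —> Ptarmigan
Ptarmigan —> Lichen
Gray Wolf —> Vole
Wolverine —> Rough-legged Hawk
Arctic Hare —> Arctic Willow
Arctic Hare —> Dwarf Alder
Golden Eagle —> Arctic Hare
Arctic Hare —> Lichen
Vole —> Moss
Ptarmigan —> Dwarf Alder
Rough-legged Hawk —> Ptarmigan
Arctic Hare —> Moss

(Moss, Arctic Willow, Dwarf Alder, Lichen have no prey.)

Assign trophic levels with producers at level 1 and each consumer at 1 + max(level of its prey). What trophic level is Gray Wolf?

Moss is a producer → level 1.
Arctic Hare eats Moss (level 1); other prey at levels: Arctic Willow 1, Dwarf Alder 1, Lichen 1 → level 2.
Rough-legged Hawk eats Arctic Hare (level 2); other prey at levels: Ptarmigan 2 → level 3.
Gray Wolf eats Rough-legged Hawk (level 3); other prey at levels: Vole 2, Arctic Fox 3 → level 4.

Trophic level 4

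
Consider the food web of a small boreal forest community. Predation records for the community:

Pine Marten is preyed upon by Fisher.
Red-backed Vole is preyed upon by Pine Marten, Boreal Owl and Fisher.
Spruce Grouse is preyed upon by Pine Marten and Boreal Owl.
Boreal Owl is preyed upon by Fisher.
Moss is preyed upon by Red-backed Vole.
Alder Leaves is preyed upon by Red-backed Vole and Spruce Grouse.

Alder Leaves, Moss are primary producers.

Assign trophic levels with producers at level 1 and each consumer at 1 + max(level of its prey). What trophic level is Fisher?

Trophic level 4

Alder Leaves is a producer → level 1.
Spruce Grouse eats Alder Leaves → level 2.
Boreal Owl eats Spruce Grouse (level 2); other prey at levels: Red-backed Vole 2 → level 3.
Fisher eats Boreal Owl (level 3); other prey at levels: Red-backed Vole 2, Pine Marten 3 → level 4.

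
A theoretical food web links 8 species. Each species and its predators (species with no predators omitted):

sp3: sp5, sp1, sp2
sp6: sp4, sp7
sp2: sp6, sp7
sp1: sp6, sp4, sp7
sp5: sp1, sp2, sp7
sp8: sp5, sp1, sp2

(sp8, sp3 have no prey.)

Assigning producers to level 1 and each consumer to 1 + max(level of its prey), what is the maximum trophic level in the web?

5

Producers (level 1): sp8, sp3.
sp8 → sp5 → sp1 → sp6 → sp7 gives sp7 level 5.
No species has a prey at level 5, so no species reaches level 6.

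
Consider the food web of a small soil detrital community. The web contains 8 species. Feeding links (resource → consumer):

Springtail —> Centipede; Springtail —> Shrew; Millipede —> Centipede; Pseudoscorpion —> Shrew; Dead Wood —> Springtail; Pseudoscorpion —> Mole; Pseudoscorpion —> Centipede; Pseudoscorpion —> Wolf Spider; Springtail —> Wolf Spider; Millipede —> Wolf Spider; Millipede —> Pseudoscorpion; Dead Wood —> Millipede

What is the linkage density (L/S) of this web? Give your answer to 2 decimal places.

L/S = 1.50

There are L = 12 links among S = 8 species.
L/S = 12/8 = 1.5000 ≈ 1.50.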